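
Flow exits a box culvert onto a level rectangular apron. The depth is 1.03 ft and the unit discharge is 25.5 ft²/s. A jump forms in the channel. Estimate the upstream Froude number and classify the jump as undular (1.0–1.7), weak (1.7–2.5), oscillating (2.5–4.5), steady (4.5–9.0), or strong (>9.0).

V₁ = q/y₁ = 25.5/1.03 = 24.8 ft/s. Fr₁ = V₁/√(g·y₁) = 24.8/√(32.2×1.03) = 4.30.
Fr₁ = 4.30 lies in the oscillating range.

Fr₁ = 4.30; oscillating jump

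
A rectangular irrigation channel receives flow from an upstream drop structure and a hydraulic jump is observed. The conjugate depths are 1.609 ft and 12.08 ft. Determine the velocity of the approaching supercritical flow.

V₁ = 40.68 ft/s

For a rectangular channel the momentum equation gives q² = ½·g·y₁·y₂·(y₁ + y₂) = ½×32.2×1.609×12.08×13.69 = 4284.
q = √4284 = 65.45 ft²/s.
V₁ = q/y₁ = 65.45/1.609 = 40.68 ft/s.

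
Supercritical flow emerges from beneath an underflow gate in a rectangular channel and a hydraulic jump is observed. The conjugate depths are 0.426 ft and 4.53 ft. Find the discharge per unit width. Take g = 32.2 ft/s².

For a rectangular channel the momentum equation gives q² = ½·g·y₁·y₂·(y₁ + y₂) = ½×32.2×0.426×4.53×4.96 = 154.
q = √154 = 12.4 ft²/s.

q = 12.4 ft²/s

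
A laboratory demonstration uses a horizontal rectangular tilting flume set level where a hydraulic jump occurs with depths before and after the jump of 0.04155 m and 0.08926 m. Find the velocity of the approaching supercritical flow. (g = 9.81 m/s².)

V₁ = 1.174 m/s

For a rectangular channel the momentum equation gives q² = ½·g·y₁·y₂·(y₁ + y₂) = ½×9.81×0.04155×0.08926×0.1308 = 0.002380.
q = √0.002380 = 0.04878 m²/s.
V₁ = q/y₁ = 0.04878/0.04155 = 1.174 m/s.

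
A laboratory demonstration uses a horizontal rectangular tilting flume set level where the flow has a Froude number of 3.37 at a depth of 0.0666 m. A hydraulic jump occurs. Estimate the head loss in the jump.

ΔE = 0.138 m

Fr₁ = 3.37 (given).
Conjugate-depth relation: y₂/y₁ = ½[√(1 + 8Fr₁²) − 1] = ½[√91.86 − 1] = 4.29.
y₂ = 4.29 × 0.0666 = 0.286 m.
Head loss: ΔE = (y₂ − y₁)³/(4y₁y₂) = (0.286 − 0.0666)³/(4×0.0666×0.286) = 0.0105/0.0762 = 0.138 m.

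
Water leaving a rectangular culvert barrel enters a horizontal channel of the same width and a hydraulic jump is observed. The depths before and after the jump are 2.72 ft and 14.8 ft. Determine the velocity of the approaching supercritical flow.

V₁ = 39.2 ft/s

For a rectangular channel the momentum equation gives q² = ½·g·y₁·y₂·(y₁ + y₂) = ½×32.2×2.72×14.8×17.5 = 11355.
q = √11355 = 107 ft²/s.
V₁ = q/y₁ = 107/2.72 = 39.2 ft/s.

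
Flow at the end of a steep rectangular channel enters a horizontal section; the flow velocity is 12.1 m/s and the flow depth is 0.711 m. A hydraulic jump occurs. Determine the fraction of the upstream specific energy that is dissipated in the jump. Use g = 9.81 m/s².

ΔE/E₁ = 0.453 (45.3%)

Fr₁ = V₁/√(g·y₁) = 12.1/√(9.81×0.711) = 4.58.
Sequent-depth ratio: y₂/y₁ = ½[√(1 + 8Fr₁²) − 1] = ½[√168.9 − 1] = 6.00.
y₂ = 6.00 × 0.711 = 4.27 m.
E₁ = y₁ + V₁²/2g = 8.17 m. ΔE = (y₂ − y₁)³/(4y₁y₂) = 3.70 m. ΔE/E₁ = 3.70/8.17 = 0.453.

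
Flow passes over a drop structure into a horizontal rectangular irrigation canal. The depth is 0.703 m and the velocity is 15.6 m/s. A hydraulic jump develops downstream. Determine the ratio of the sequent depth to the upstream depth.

Fr₁ = V₁/√(g·y₁) = 15.6/√(9.81×0.703) = 5.94.
Conjugate-depth relation: y₂/y₁ = ½[√(1 + 8Fr₁²) − 1] = ½[√283.3 − 1] = 7.92.

y₂/y₁ = 7.92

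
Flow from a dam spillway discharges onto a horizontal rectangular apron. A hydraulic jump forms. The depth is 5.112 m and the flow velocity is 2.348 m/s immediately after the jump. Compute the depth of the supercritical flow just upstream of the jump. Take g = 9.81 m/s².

Fr₂ = V₂/√(g·y₂) = 2.348/√(9.81×5.112) = 0.3316.
The Bélanger relation is symmetric: y₁/y₂ = ½[√(1 + 8Fr₂²) − 1] = ½[√1.8795 − 1] = 0.1855.
y₁ = 0.1855 × 5.112 = 0.9481 m.

y₁ = 0.9481 m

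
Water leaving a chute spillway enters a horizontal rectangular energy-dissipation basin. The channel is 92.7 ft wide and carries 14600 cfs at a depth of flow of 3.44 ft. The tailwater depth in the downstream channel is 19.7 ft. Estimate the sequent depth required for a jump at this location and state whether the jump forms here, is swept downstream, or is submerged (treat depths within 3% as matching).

y₂ = 19.5 ft; the jump forms here

q = Q/b = 14600/92.7 = 157 ft²/s; V₁ = q/y₁ = 45.8 ft/s. Fr₁ = V₁/√(g·y₁) = 4.35.
By Bélanger, y₂/y₁ = ½[√(1 + 8Fr₁²) − 1] = ½[√152.4 − 1] = 5.67.
y₂ = 5.67 × 3.44 = 19.5 ft.
Tailwater y_tw = 19.7 ft: y_tw ≈ y₂, so the jump forms here.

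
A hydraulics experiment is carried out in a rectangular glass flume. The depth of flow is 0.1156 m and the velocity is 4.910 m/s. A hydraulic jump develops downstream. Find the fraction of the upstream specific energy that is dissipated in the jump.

Fr₁ = V₁/√(g·y₁) = 4.910/√(9.81×0.1156) = 4.611.
From the momentum equation for a rectangular channel, y₂/y₁ = ½[√(1 + 8Fr₁²) − 1] = ½[√171.07 − 1] = 6.040.
y₂ = 6.040 × 0.1156 = 0.6982 m.
E₁ = y₁ + V₁²/2g = 1.344 m. ΔE = (y₂ − y₁)³/(4y₁y₂) = 0.6125 m. ΔE/E₁ = 0.6125/1.344 = 0.456.

ΔE/E₁ = 0.456 (45.6%)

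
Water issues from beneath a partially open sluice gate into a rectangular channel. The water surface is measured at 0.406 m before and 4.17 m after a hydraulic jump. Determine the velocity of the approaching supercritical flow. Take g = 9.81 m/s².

V₁ = 15.2 m/s

For a rectangular channel the momentum equation gives q² = ½·g·y₁·y₂·(y₁ + y₂) = ½×9.81×0.406×4.17×4.58 = 38.0.
q = √38.0 = 6.16 m²/s.
V₁ = q/y₁ = 6.16/0.406 = 15.2 m/s.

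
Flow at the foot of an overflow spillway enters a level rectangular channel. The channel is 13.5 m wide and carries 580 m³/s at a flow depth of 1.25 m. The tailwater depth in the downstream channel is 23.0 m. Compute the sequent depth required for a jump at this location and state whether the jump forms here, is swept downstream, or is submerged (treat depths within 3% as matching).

y₂ = 16.7 m; the jump is submerged

q = Q/b = 580/13.5 = 43.0 m²/s; V₁ = q/y₁ = 34.4 m/s. Fr₁ = V₁/√(g·y₁) = 9.82.
By Bélanger, y₂/y₁ = ½[√(1 + 8Fr₁²) − 1] = ½[√771.7 − 1] = 13.4.
y₂ = 13.4 × 1.25 = 16.7 m.
Tailwater y_tw = 23.0 m: y_tw > y₂, so the jump is submerged.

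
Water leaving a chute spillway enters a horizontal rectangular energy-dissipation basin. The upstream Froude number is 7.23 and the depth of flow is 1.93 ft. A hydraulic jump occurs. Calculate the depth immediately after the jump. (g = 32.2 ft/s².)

Fr₁ = 7.23 (given).
Sequent-depth ratio: y₂/y₁ = ½[√(1 + 8Fr₁²) − 1] = ½[√419.2 − 1] = 9.74.
y₂ = 9.74 × 1.93 = 18.8 ft.

y₂ = 18.8 ft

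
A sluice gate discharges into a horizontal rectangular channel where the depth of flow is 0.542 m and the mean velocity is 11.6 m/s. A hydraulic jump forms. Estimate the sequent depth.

Fr₁ = V₁/√(g·y₁) = 11.6/√(9.81×0.542) = 5.03.
Sequent-depth ratio: y₂/y₁ = ½[√(1 + 8Fr₁²) − 1] = ½[√203.5 − 1] = 6.63.
y₂ = 6.63 × 0.542 = 3.59 m.

y₂ = 3.59 m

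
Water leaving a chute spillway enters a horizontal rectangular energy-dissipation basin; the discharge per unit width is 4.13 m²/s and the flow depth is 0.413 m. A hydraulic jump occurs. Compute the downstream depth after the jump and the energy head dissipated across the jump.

y₂ = 2.70 m; ΔE = 2.69 m

V₁ = q/y₁ = 4.13/0.413 = 10.0 m/s. Fr₁ = V₁/√(g·y₁) = 10.0/√(9.81×0.413) = 4.97.
From the momentum equation for a rectangular channel, y₂/y₁ = ½[√(1 + 8Fr₁²) − 1] = ½[√198.5 − 1] = 6.54.
y₂ = 6.54 × 0.413 = 2.70 m.
Head loss: ΔE = (y₂ − y₁)³/(4y₁y₂) = (2.70 − 0.413)³/(4×0.413×2.70) = 12.0/4.46 = 2.69 m.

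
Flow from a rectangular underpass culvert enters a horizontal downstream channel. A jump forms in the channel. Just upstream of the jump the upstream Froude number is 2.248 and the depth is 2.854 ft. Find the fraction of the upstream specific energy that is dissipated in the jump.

Fr₁ = 2.248 (given).
Bélanger equation: y₂/y₁ = ½[√(1 + 8Fr₁²) − 1] = ½[√41.428 − 1] = 2.718.
y₂ = 2.718 × 2.854 = 7.758 ft.
E₁ = y₁(1 + Fr₁²/2) = 2.854×(1 + 2.248²/2) = 10.07 ft. ΔE = (y₂ − y₁)³/(4y₁y₂) = 1.332 ft. ΔE/E₁ = 1.332/10.07 = 0.132.

ΔE/E₁ = 0.132 (13.2%)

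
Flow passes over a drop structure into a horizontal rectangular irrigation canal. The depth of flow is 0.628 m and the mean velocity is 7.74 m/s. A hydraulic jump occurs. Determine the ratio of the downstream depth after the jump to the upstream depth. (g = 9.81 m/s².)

y₂/y₁ = 3.94

Fr₁ = V₁/√(g·y₁) = 7.74/√(9.81×0.628) = 3.12.
Sequent-depth ratio: y₂/y₁ = ½[√(1 + 8Fr₁²) − 1] = ½[√78.79 − 1] = 3.94.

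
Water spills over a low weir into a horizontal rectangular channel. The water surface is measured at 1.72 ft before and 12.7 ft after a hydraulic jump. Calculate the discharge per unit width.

For a rectangular channel the momentum equation gives q² = ½·g·y₁·y₂·(y₁ + y₂) = ½×32.2×1.72×12.7×14.4 = 5071.
q = √5071 = 71.2 ft²/s.

q = 71.2 ft²/s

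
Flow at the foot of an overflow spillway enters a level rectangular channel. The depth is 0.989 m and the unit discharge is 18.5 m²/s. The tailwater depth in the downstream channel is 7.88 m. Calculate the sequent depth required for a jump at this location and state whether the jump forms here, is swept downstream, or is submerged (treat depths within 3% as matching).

y₂ = 7.92 m; the jump forms here

V₁ = q/y₁ = 18.5/0.989 = 18.7 m/s. Fr₁ = V₁/√(g·y₁) = 18.7/√(9.81×0.989) = 6.01.
By Bélanger, y₂/y₁ = ½[√(1 + 8Fr₁²) − 1] = ½[√289.5 − 1] = 8.01.
y₂ = 8.01 × 0.989 = 7.92 m.
Tailwater y_tw = 7.88 m: y_tw ≈ y₂, so the jump forms here.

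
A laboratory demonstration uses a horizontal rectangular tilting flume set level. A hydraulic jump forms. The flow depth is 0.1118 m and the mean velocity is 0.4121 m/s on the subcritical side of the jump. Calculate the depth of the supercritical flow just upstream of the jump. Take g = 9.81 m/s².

Fr₂ = V₂/√(g·y₂) = 0.4121/√(9.81×0.1118) = 0.3935.
Applying the sequent-depth relation in reverse, y₁/y₂ = ½[√(1 + 8Fr₂²) − 1] = ½[√2.2388 − 1] = 0.2481.
y₁ = 0.2481 × 0.1118 = 0.02774 m.

y₁ = 0.02774 m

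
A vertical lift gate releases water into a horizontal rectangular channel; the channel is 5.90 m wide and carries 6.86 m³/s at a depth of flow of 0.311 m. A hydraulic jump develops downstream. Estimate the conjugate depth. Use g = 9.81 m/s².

y₂ = 0.799 m

q = Q/b = 6.86/5.90 = 1.16 m²/s; V₁ = q/y₁ = 3.74 m/s. Fr₁ = V₁/√(g·y₁) = 2.14.
Sequent-depth ratio: y₂/y₁ = ½[√(1 + 8Fr₁²) − 1] = ½[√37.65 − 1] = 2.57.
y₂ = 2.57 × 0.311 = 0.799 m.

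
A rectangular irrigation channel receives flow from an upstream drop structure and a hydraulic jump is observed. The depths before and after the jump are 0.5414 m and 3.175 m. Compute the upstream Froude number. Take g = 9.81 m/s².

For a rectangular channel the momentum equation gives q² = ½·g·y₁·y₂·(y₁ + y₂) = ½×9.81×0.5414×3.175×3.716 = 31.33.
q = √31.33 = 5.598 m²/s.
V₁ = q/y₁ = 10.34 m/s; Fr₁ = V₁/√(g·y₁) = 4.486.

Fr₁ = 4.486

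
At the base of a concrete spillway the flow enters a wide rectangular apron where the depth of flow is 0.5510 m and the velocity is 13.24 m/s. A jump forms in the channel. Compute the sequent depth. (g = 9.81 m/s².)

y₂ = 4.171 m

Fr₁ = V₁/√(g·y₁) = 13.24/√(9.81×0.5510) = 5.695.
By Bélanger, y₂/y₁ = ½[√(1 + 8Fr₁²) − 1] = ½[√260.45 − 1] = 7.569.
y₂ = 7.569 × 0.5510 = 4.171 m.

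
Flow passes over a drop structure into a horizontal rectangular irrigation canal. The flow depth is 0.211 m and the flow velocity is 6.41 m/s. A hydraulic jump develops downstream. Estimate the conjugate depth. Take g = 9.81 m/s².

y₂ = 1.23 m

Fr₁ = V₁/√(g·y₁) = 6.41/√(9.81×0.211) = 4.46.
Conjugate-depth relation: y₂/y₁ = ½[√(1 + 8Fr₁²) − 1] = ½[√159.8 − 1] = 5.82.
y₂ = 5.82 × 0.211 = 1.23 m.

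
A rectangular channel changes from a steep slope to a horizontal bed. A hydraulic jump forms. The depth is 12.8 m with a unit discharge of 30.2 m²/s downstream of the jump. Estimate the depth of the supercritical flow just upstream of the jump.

y₁ = 1.05 m

V₂ = q/y₂ = 30.2/12.8 = 2.36 m/s; Fr₂ = V₂/√(g·y₂) = 0.211.
The Bélanger relation is symmetric: y₁/y₂ = ½[√(1 + 8Fr₂²) − 1] = ½[√1.355 − 1] = 0.0819.
y₁ = 0.0819 × 12.8 = 1.05 m.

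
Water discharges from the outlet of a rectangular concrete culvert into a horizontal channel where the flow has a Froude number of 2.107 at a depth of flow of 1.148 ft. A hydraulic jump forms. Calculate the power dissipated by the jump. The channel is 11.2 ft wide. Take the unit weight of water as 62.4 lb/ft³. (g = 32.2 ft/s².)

Fr₁ = 2.107 (given).
By Bélanger, y₂/y₁ = ½[√(1 + 8Fr₁²) − 1] = ½[√36.516 − 1] = 2.521.
y₂ = 2.521 × 1.148 = 2.895 ft.
Head loss: ΔE = (y₂ − y₁)³/(4y₁y₂) = (2.895 − 1.148)³/(4×1.148×2.895) = 5.328/13.29 = 0.4008 ft.
V₁ = Fr₁·√(g·y₁) = 2.107×√(32.2×1.148) = 12.81 ft/s; q = V₁·y₁ = 14.71 ft²/s. Q = q·b = 14.71 × 11.2 = 164.7 cfs. P = γ·Q·ΔE/550 = 62.4 × 164.7 × 0.4008 / 550 = 7.491 hp.

P = 7.491 hp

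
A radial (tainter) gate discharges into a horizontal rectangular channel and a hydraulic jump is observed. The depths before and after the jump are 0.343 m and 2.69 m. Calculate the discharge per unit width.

For a rectangular channel the momentum equation gives q² = ½·g·y₁·y₂·(y₁ + y₂) = ½×9.81×0.343×2.69×3.03 = 13.7.
q = √13.7 = 3.70 m²/s.

q = 3.70 m²/s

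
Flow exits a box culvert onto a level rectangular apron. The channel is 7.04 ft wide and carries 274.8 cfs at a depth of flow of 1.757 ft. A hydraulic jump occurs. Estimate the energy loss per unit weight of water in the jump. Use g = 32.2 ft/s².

ΔE = 2.350 ft

q = Q/b = 274.8/7.04 = 39.03 ft²/s; V₁ = q/y₁ = 22.22 ft/s. Fr₁ = V₁/√(g·y₁) = 2.954.
By Bélanger, y₂/y₁ = ½[√(1 + 8Fr₁²) − 1] = ½[√70.792 − 1] = 3.707.
y₂ = 3.707 × 1.757 = 6.513 ft.
V₂ = q/y₂ = 39.03/6.513 = 5.993 ft/s. E₁ = y₁ + V₁²/2g = 9.421 ft; E₂ = y₂ + V₂²/2g = 7.071 ft. ΔE = E₁ − E₂ = 2.350 ft.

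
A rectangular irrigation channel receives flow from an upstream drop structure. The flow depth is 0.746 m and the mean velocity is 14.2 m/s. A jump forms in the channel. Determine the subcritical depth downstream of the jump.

Fr₁ = V₁/√(g·y₁) = 14.2/√(9.81×0.746) = 5.25.
Bélanger equation: y₂/y₁ = ½[√(1 + 8Fr₁²) − 1] = ½[√221.4 − 1] = 6.94.
y₂ = 6.94 × 0.746 = 5.18 m.

y₂ = 5.18 m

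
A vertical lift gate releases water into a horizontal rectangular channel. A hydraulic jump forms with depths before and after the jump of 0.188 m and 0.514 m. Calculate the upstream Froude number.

For a rectangular channel the momentum equation gives q² = ½·g·y₁·y₂·(y₁ + y₂) = ½×9.81×0.188×0.514×0.702 = 0.333.
q = √0.333 = 0.577 m²/s.
V₁ = q/y₁ = 3.07 m/s; Fr₁ = V₁/√(g·y₁) = 2.26.

Fr₁ = 2.26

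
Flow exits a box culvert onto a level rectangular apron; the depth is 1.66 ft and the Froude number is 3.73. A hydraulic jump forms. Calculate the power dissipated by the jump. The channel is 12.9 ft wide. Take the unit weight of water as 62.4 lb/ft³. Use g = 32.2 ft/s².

Fr₁ = 3.73 (given).
By Bélanger, y₂/y₁ = ½[√(1 + 8Fr₁²) − 1] = ½[√112.3 − 1] = 4.80.
y₂ = 4.80 × 1.66 = 7.97 ft.
Head loss: ΔE = (y₂ − y₁)³/(4y₁y₂) = (7.97 − 1.66)³/(4×1.66×7.97) = 251/52.9 = 4.74 ft.
V₁ = Fr₁·√(g·y₁) = 3.73×√(32.2×1.66) = 27.3 ft/s; q = V₁·y₁ = 45.3 ft²/s. Q = q·b = 45.3 × 12.9 = 584 cfs. P = γ·Q·ΔE/550 = 62.4 × 584 × 4.74 / 550 = 314 hp.

P = 314 hp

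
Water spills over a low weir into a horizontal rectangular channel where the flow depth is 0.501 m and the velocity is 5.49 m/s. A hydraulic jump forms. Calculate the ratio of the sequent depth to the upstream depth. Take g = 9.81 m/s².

y₂/y₁ = 3.04

Fr₁ = V₁/√(g·y₁) = 5.49/√(9.81×0.501) = 2.48.
Bélanger equation: y₂/y₁ = ½[√(1 + 8Fr₁²) − 1] = ½[√50.06 − 1] = 3.04.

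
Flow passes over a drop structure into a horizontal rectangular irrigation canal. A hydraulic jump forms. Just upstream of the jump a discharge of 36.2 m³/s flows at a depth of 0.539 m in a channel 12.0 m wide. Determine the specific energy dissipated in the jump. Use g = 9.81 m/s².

q = Q/b = 36.2/12.0 = 3.02 m²/s; V₁ = q/y₁ = 5.60 m/s. Fr₁ = V₁/√(g·y₁) = 2.43.
Conjugate-depth relation: y₂/y₁ = ½[√(1 + 8Fr₁²) − 1] = ½[√48.39 − 1] = 2.98.
y₂ = 2.98 × 0.539 = 1.61 m.
Head loss: ΔE = (y₂ − y₁)³/(4y₁y₂) = (1.61 − 0.539)³/(4×0.539×1.61) = 1.21/3.46 = 0.350 m.

ΔE = 0.350 m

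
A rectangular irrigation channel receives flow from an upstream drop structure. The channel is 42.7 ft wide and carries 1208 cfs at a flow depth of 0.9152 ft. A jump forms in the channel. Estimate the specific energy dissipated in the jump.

q = Q/b = 1208/42.7 = 28.29 ft²/s; V₁ = q/y₁ = 30.91 ft/s. Fr₁ = V₁/√(g·y₁) = 5.694.
By Bélanger, y₂/y₁ = ½[√(1 + 8Fr₁²) − 1] = ½[√260.40 − 1] = 7.568.
y₂ = 7.568 × 0.9152 = 6.927 ft.
Head loss: ΔE = (y₂ − y₁)³/(4y₁y₂) = (6.927 − 0.9152)³/(4×0.9152×6.927) = 217.2/25.36 = 8.567 ft.

ΔE = 8.567 ft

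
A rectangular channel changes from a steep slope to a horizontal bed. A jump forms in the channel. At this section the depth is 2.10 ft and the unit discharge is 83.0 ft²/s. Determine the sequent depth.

V₁ = q/y₁ = 83.0/2.10 = 39.5 ft/s. Fr₁ = V₁/√(g·y₁) = 39.5/√(32.2×2.10) = 4.81.
From the momentum equation for a rectangular channel, y₂/y₁ = ½[√(1 + 8Fr₁²) − 1] = ½[√185.8 − 1] = 6.32.
y₂ = 6.32 × 2.10 = 13.3 ft.

y₂ = 13.3 ft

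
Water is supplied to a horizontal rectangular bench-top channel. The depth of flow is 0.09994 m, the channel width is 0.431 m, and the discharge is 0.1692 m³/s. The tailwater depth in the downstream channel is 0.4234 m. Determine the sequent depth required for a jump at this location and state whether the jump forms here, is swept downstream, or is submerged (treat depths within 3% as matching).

q = Q/b = 0.1692/0.431 = 0.3926 m²/s; V₁ = q/y₁ = 3.928 m/s. Fr₁ = V₁/√(g·y₁) = 3.967.
Sequent-depth ratio: y₂/y₁ = ½[√(1 + 8Fr₁²) − 1] = ½[√126.91 − 1] = 5.133.
y₂ = 5.133 × 0.09994 = 0.5130 m.
Tailwater y_tw = 0.4234 m: y_tw < y₂, so the jump is swept downstream.

y₂ = 0.5130 m; the jump is swept downstream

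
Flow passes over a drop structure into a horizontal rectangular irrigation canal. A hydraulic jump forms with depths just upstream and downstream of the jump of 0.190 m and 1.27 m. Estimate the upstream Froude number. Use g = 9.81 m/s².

For a rectangular channel the momentum equation gives q² = ½·g·y₁·y₂·(y₁ + y₂) = ½×9.81×0.190×1.27×1.46 = 1.73.
q = √1.73 = 1.31 m²/s.
V₁ = q/y₁ = 6.92 m/s; Fr₁ = V₁/√(g·y₁) = 5.07.

Fr₁ = 5.07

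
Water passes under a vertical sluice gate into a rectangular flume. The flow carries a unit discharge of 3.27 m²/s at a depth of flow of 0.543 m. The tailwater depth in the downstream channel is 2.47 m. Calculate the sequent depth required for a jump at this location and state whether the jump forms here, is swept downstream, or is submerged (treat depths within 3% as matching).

y₂ = 1.75 m; the jump is submerged

V₁ = q/y₁ = 3.27/0.543 = 6.02 m/s. Fr₁ = V₁/√(g·y₁) = 6.02/√(9.81×0.543) = 2.61.
Sequent-depth ratio: y₂/y₁ = ½[√(1 + 8Fr₁²) − 1] = ½[√55.46 − 1] = 3.22.
y₂ = 3.22 × 0.543 = 1.75 m.
Tailwater y_tw = 2.47 m: y_tw > y₂, so the jump is submerged.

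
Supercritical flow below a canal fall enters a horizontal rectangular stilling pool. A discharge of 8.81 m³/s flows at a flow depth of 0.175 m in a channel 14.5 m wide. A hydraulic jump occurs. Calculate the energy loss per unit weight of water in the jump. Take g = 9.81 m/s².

ΔE = 0.158 m

q = Q/b = 8.81/14.5 = 0.608 m²/s; V₁ = q/y₁ = 3.47 m/s. Fr₁ = V₁/√(g·y₁) = 2.65.
Bélanger equation: y₂/y₁ = ½[√(1 + 8Fr₁²) − 1] = ½[√57.17 − 1] = 3.28.
y₂ = 3.28 × 0.175 = 0.574 m.
Head loss: ΔE = (y₂ − y₁)³/(4y₁y₂) = (0.574 − 0.175)³/(4×0.175×0.574) = 0.0636/0.402 = 0.158 m.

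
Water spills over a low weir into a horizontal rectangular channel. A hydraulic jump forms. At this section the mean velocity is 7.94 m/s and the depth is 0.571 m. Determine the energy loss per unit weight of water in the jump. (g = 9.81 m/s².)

Fr₁ = V₁/√(g·y₁) = 7.94/√(9.81×0.571) = 3.35.
From the momentum equation for a rectangular channel, y₂/y₁ = ½[√(1 + 8Fr₁²) − 1] = ½[√91.04 − 1] = 4.27.
y₂ = 4.27 × 0.571 = 2.44 m.
Head loss: ΔE = (y₂ − y₁)³/(4y₁y₂) = (2.44 − 0.571)³/(4×0.571×2.44) = 6.51/5.57 = 1.17 m.

ΔE = 1.17 m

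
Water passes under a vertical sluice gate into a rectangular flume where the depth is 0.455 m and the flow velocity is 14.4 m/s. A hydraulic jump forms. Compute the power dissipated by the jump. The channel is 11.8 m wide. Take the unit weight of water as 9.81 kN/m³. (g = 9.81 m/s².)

Fr₁ = V₁/√(g·y₁) = 14.4/√(9.81×0.455) = 6.82.
From the momentum equation for a rectangular channel, y₂/y₁ = ½[√(1 + 8Fr₁²) − 1] = ½[√372.7 − 1] = 9.15.
y₂ = 9.15 × 0.455 = 4.16 m.
Head loss: ΔE = (y₂ − y₁)³/(4y₁y₂) = (4.16 − 0.455)³/(4×0.455×4.16) = 51.0/7.58 = 6.73 m.
q = V₁·y₁ = 14.4 × 0.455 = 6.55 m²/s. Q = q·b = 6.55 × 11.8 = 77.3 m³/s. P = γ·Q·ΔE = 9.81 × 77.3 × 6.73 = 5107 kW.

P = 5107 kW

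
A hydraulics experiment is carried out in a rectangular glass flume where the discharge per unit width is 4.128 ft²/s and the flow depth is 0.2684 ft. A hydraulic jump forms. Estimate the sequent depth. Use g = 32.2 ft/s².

V₁ = q/y₁ = 4.128/0.2684 = 15.38 ft/s. Fr₁ = V₁/√(g·y₁) = 15.38/√(32.2×0.2684) = 5.232.
From the momentum equation for a rectangular channel, y₂/y₁ = ½[√(1 + 8Fr₁²) − 1] = ½[√219.96 − 1] = 6.916.
y₂ = 6.916 × 0.2684 = 1.856 ft.

y₂ = 1.856 ft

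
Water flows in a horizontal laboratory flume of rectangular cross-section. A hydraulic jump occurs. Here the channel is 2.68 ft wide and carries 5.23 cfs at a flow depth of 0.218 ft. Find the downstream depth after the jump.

q = Q/b = 5.23/2.68 = 1.95 ft²/s; V₁ = q/y₁ = 8.95 ft/s. Fr₁ = V₁/√(g·y₁) = 3.38.
Sequent-depth ratio: y₂/y₁ = ½[√(1 + 8Fr₁²) − 1] = ½[√92.33 − 1] = 4.30.
y₂ = 4.30 × 0.218 = 0.938 ft.

y₂ = 0.938 ft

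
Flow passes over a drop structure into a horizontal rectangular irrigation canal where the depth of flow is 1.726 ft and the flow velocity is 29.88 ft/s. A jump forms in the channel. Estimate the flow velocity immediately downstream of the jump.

Fr₁ = V₁/√(g·y₁) = 29.88/√(32.2×1.726) = 4.008.
From the momentum equation for a rectangular channel, y₂/y₁ = ½[√(1 + 8Fr₁²) − 1] = ½[√129.52 − 1] = 5.190.
y₂ = 5.190 × 1.726 = 8.958 ft.
q = V₁·y₁ = 29.88 × 1.726 = 51.57 ft²/s.
V₂ = q/y₂ = 51.57/8.958 = 5.757 ft/s.

V₂ = 5.757 ft/s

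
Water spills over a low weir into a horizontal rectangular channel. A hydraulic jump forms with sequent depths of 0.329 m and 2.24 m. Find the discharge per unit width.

q = 3.05 m²/s

For a rectangular channel the momentum equation gives q² = ½·g·y₁·y₂·(y₁ + y₂) = ½×9.81×0.329×2.24×2.57 = 9.29.
q = √9.29 = 3.05 m²/s.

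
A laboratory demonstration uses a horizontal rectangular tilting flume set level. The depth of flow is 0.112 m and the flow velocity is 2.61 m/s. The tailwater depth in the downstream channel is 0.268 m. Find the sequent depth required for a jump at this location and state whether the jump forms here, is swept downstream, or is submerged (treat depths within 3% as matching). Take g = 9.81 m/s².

y₂ = 0.342 m; the jump is swept downstream

Fr₁ = V₁/√(g·y₁) = 2.61/√(9.81×0.112) = 2.49.
By Bélanger, y₂/y₁ = ½[√(1 + 8Fr₁²) − 1] = ½[√50.60 − 1] = 3.06.
y₂ = 3.06 × 0.112 = 0.342 m.
Tailwater y_tw = 0.268 m: y_tw < y₂, so the jump is swept downstream.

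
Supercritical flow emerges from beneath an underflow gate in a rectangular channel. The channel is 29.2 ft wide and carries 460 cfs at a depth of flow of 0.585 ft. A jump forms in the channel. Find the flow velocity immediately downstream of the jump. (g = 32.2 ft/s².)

q = Q/b = 460/29.2 = 15.8 ft²/s; V₁ = q/y₁ = 26.9 ft/s. Fr₁ = V₁/√(g·y₁) = 6.20.
Bélanger equation: y₂/y₁ = ½[√(1 + 8Fr₁²) − 1] = ½[√309.0 − 1] = 8.29.
y₂ = 8.29 × 0.585 = 4.85 ft.
V₂ = q/y₂ = 15.8/4.85 = 3.25 ft/s.

V₂ = 3.25 ft/s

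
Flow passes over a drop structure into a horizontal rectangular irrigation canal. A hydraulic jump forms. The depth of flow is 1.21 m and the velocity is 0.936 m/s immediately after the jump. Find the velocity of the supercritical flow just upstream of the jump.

V₁ = 7.17 m/s

Fr₂ = V₂/√(g·y₂) = 0.936/√(9.81×1.21) = 0.272.
Since the conjugate-depth ratio holds either way, y₁/y₂ = ½[√(1 + 8Fr₂²) − 1] = ½[√1.590 − 1] = 0.131.
y₁ = 0.131 × 1.21 = 0.158 m.
V₁ = q/y₁ = 1.13/0.158 = 7.17 m/s.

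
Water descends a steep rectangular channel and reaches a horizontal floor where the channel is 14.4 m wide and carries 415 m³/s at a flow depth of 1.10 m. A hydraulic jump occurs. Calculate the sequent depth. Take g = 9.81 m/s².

y₂ = 11.9 m

q = Q/b = 415/14.4 = 28.8 m²/s; V₁ = q/y₁ = 26.2 m/s. Fr₁ = V₁/√(g·y₁) = 7.98.
Bélanger equation: y₂/y₁ = ½[√(1 + 8Fr₁²) − 1] = ½[√509.9 − 1] = 10.8.
y₂ = 10.8 × 1.10 = 11.9 m.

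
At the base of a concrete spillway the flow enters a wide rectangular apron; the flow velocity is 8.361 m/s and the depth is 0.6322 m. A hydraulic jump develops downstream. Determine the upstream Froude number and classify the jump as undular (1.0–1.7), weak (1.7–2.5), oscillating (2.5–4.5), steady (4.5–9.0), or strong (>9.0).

Fr₁ = V₁/√(g·y₁) = 8.361/√(9.81×0.6322) = 3.357.
Fr₁ = 3.357 lies in the oscillating range.

Fr₁ = 3.357; oscillating jump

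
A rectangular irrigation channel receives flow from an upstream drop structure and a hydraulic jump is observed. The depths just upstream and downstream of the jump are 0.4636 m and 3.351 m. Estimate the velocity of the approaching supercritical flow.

For a rectangular channel the momentum equation gives q² = ½·g·y₁·y₂·(y₁ + y₂) = ½×9.81×0.4636×3.351×3.815 = 29.07.
q = √29.07 = 5.391 m²/s.
V₁ = q/y₁ = 5.391/0.4636 = 11.63 m/s.

V₁ = 11.63 m/s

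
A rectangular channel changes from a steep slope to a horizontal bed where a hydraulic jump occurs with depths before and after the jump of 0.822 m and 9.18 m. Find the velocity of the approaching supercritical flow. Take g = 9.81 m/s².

For a rectangular channel the momentum equation gives q² = ½·g·y₁·y₂·(y₁ + y₂) = ½×9.81×0.822×9.18×10.0 = 370.
q = √370 = 19.2 m²/s.
V₁ = q/y₁ = 19.2/0.822 = 23.4 m/s.

V₁ = 23.4 m/s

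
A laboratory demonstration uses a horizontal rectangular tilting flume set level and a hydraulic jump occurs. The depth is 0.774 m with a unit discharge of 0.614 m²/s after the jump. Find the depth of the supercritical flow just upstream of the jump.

V₂ = q/y₂ = 0.614/0.774 = 0.793 m/s; Fr₂ = V₂/√(g·y₂) = 0.288.
The Bélanger relation is symmetric: y₁/y₂ = ½[√(1 + 8Fr₂²) − 1] = ½[√1.663 − 1] = 0.145.
y₁ = 0.145 × 0.774 = 0.112 m.

y₁ = 0.112 m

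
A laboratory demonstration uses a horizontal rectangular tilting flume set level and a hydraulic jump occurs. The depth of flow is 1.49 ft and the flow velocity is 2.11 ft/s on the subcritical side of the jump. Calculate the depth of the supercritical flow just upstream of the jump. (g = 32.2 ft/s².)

Fr₂ = V₂/√(g·y₂) = 2.11/√(32.2×1.49) = 0.305.
From the momentum equation (using Fr₂), y₁/y₂ = ½[√(1 + 8Fr₂²) − 1] = ½[√1.742 − 1] = 0.160.
y₁ = 0.160 × 1.49 = 0.238 ft.

y₁ = 0.238 ft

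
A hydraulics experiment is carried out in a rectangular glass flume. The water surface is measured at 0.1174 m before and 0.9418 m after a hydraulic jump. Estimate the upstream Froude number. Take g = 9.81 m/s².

For a rectangular channel the momentum equation gives q² = ½·g·y₁·y₂·(y₁ + y₂) = ½×9.81×0.1174×0.9418×1.059 = 0.5744.
q = √0.5744 = 0.7579 m²/s.
V₁ = q/y₁ = 6.456 m/s; Fr₁ = V₁/√(g·y₁) = 6.016.

Fr₁ = 6.016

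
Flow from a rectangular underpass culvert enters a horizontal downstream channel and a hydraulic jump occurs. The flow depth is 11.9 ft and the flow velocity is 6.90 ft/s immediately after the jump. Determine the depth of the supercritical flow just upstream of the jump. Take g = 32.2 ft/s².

Fr₂ = V₂/√(g·y₂) = 6.90/√(32.2×11.9) = 0.352.
Since the conjugate-depth ratio holds either way, y₁/y₂ = ½[√(1 + 8Fr₂²) − 1] = ½[√1.994 − 1] = 0.206.
y₁ = 0.206 × 11.9 = 2.45 ft.

y₁ = 2.45 ft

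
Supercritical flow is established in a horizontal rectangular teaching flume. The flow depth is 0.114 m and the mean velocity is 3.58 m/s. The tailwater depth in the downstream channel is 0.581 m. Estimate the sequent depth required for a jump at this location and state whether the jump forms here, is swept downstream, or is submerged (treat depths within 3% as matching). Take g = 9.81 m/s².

y₂ = 0.492 m; the jump is submerged

Fr₁ = V₁/√(g·y₁) = 3.58/√(9.81×0.114) = 3.39.
Sequent-depth ratio: y₂/y₁ = ½[√(1 + 8Fr₁²) − 1] = ½[√92.68 − 1] = 4.31.
y₂ = 4.31 × 0.114 = 0.492 m.
Tailwater y_tw = 0.581 m: y_tw > y₂, so the jump is submerged.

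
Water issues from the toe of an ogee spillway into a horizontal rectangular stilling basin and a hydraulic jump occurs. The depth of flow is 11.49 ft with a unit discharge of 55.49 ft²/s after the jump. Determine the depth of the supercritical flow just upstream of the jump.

y₁ = 1.301 ft

V₂ = q/y₂ = 55.49/11.49 = 4.829 ft/s; Fr₂ = V₂/√(g·y₂) = 0.2511.
Applying the sequent-depth relation in reverse, y₁/y₂ = ½[√(1 + 8Fr₂²) − 1] = ½[√1.5043 − 1] = 0.1133.
y₁ = 0.1133 × 11.49 = 1.301 ft.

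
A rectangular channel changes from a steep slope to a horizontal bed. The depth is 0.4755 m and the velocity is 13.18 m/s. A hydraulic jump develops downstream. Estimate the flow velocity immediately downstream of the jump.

Fr₁ = V₁/√(g·y₁) = 13.18/√(9.81×0.4755) = 6.102.
By Bélanger, y₂/y₁ = ½[√(1 + 8Fr₁²) − 1] = ½[√298.92 − 1] = 8.145.
y₂ = 8.145 × 0.4755 = 3.873 m.
q = V₁·y₁ = 13.18 × 0.4755 = 6.267 m²/s.
V₂ = q/y₂ = 6.267/3.873 = 1.618 m/s.

V₂ = 1.618 m/s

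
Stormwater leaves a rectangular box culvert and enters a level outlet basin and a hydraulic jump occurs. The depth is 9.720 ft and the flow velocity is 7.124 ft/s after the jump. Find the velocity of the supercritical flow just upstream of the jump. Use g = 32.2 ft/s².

V₁ = 27.63 ft/s

Fr₂ = V₂/√(g·y₂) = 7.124/√(32.2×9.720) = 0.4027.
The Bélanger relation is symmetric: y₁/y₂ = ½[√(1 + 8Fr₂²) − 1] = ½[√2.2972 − 1] = 0.2578.
y₁ = 0.2578 × 9.720 = 2.506 ft.
V₁ = q/y₁ = 69.25/2.506 = 27.63 ft/s.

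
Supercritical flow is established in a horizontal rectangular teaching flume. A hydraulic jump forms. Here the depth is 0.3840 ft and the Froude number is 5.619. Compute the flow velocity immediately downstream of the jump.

Fr₁ = 5.619 (given).
Bélanger equation: y₂/y₁ = ½[√(1 + 8Fr₁²) − 1] = ½[√253.59 − 1] = 7.462.
y₂ = 7.462 × 0.3840 = 2.865 ft.
V₁ = Fr₁·√(g·y₁) = 5.619×√(32.2×0.3840) = 19.76 ft/s; q = V₁·y₁ = 7.587 ft²/s.
V₂ = q/y₂ = 7.587/2.865 = 2.648 ft/s.

V₂ = 2.648 ft/s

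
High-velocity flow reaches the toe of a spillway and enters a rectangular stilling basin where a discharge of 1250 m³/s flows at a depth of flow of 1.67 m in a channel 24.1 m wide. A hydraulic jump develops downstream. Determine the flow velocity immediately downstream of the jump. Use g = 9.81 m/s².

V₂ = 3.00 m/s

q = Q/b = 1250/24.1 = 51.9 m²/s; V₁ = q/y₁ = 31.1 m/s. Fr₁ = V₁/√(g·y₁) = 7.67.
Bélanger equation: y₂/y₁ = ½[√(1 + 8Fr₁²) − 1] = ½[√472.0 − 1] = 10.4.
y₂ = 10.4 × 1.67 = 17.3 m.
V₂ = q/y₂ = 51.9/17.3 = 3.00 m/s.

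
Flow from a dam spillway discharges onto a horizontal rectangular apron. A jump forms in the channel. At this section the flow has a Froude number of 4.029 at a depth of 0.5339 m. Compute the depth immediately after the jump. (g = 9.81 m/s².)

Fr₁ = 4.029 (given).
Conjugate-depth relation: y₂/y₁ = ½[√(1 + 8Fr₁²) − 1] = ½[√130.86 − 1] = 5.220.
y₂ = 5.220 × 0.5339 = 2.787 m.

y₂ = 2.787 m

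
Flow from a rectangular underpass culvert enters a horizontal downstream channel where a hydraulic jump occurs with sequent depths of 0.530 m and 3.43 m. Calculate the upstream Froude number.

For a rectangular channel the momentum equation gives q² = ½·g·y₁·y₂·(y₁ + y₂) = ½×9.81×0.530×3.43×3.96 = 35.3.
q = √35.3 = 5.94 m²/s.
V₁ = q/y₁ = 11.2 m/s; Fr₁ = V₁/√(g·y₁) = 4.92.

Fr₁ = 4.92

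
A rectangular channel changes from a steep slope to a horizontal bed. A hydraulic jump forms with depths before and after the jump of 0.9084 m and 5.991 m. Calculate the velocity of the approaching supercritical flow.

For a rectangular channel the momentum equation gives q² = ½·g·y₁·y₂·(y₁ + y₂) = ½×9.81×0.9084×5.991×6.899 = 184.2.
q = √184.2 = 13.57 m²/s.
V₁ = q/y₁ = 13.57/0.9084 = 14.94 m/s.

V₁ = 14.94 m/s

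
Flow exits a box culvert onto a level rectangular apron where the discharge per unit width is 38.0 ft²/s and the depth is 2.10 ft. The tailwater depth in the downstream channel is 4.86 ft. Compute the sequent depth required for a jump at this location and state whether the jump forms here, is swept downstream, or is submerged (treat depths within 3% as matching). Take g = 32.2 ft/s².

y₂ = 5.57 ft; the jump is swept downstream

V₁ = q/y₁ = 38.0/2.10 = 18.1 ft/s. Fr₁ = V₁/√(g·y₁) = 18.1/√(32.2×2.10) = 2.20.
Sequent-depth ratio: y₂/y₁ = ½[√(1 + 8Fr₁²) − 1] = ½[√39.74 − 1] = 2.65.
y₂ = 2.65 × 2.10 = 5.57 ft.
Tailwater y_tw = 4.86 ft: y_tw < y₂, so the jump is swept downstream.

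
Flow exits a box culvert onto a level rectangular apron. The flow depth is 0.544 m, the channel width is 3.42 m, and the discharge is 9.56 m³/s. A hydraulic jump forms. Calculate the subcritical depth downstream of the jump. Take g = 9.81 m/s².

y₂ = 1.46 m

q = Q/b = 9.56/3.42 = 2.80 m²/s; V₁ = q/y₁ = 5.14 m/s. Fr₁ = V₁/√(g·y₁) = 2.22.
From the momentum equation for a rectangular channel, y₂/y₁ = ½[√(1 + 8Fr₁²) − 1] = ½[√40.58 − 1] = 2.69.
y₂ = 2.69 × 0.544 = 1.46 m.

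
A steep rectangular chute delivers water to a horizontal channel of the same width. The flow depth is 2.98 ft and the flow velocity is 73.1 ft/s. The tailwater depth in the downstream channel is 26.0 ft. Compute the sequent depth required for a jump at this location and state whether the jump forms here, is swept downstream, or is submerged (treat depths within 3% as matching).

Fr₁ = V₁/√(g·y₁) = 73.1/√(32.2×2.98) = 7.46.
From the momentum equation for a rectangular channel, y₂/y₁ = ½[√(1 + 8Fr₁²) − 1] = ½[√446.5 − 1] = 10.1.
y₂ = 10.1 × 2.98 = 30.0 ft.
Tailwater y_tw = 26.0 ft: y_tw < y₂, so the jump is swept downstream.

y₂ = 30.0 ft; the jump is swept downstream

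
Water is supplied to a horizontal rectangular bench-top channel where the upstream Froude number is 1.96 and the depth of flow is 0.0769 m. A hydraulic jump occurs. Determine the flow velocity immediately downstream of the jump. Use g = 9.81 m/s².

V₂ = 0.735 m/s

Fr₁ = 1.96 (given).
By Bélanger, y₂/y₁ = ½[√(1 + 8Fr₁²) − 1] = ½[√31.73 − 1] = 2.32.
y₂ = 2.32 × 0.0769 = 0.178 m.
V₁ = Fr₁·√(g·y₁) = 1.96×√(9.81×0.0769) = 1.70 m/s; q = V₁·y₁ = 0.131 m²/s.
V₂ = q/y₂ = 0.131/0.178 = 0.735 m/s.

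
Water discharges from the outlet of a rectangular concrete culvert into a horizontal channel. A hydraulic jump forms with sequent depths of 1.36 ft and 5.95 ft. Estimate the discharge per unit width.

q = 30.9 ft²/s

For a rectangular channel the momentum equation gives q² = ½·g·y₁·y₂·(y₁ + y₂) = ½×32.2×1.36×5.95×7.31 = 952.
q = √952 = 30.9 ft²/s.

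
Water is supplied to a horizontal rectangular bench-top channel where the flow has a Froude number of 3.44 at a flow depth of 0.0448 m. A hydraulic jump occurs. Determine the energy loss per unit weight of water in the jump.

ΔE = 0.0994 m

Fr₁ = 3.44 (given).
Bélanger equation: y₂/y₁ = ½[√(1 + 8Fr₁²) − 1] = ½[√95.67 − 1] = 4.39.
y₂ = 4.39 × 0.0448 = 0.197 m.
V₁ = Fr₁·√(g·y₁) = 3.44×√(9.81×0.0448) = 2.28 m/s; q = V₁·y₁ = 0.102 m²/s. V₂ = q/y₂ = 0.102/0.197 = 0.519 m/s. E₁ = y₁ + V₁²/2g = 0.310 m; E₂ = y₂ + V₂²/2g = 0.210 m. ΔE = E₁ − E₂ = 0.0994 m.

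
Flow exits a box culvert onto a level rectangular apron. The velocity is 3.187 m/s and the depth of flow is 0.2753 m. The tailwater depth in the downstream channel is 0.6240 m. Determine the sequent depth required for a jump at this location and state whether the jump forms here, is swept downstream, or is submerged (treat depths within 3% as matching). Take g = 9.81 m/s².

Fr₁ = V₁/√(g·y₁) = 3.187/√(9.81×0.2753) = 1.939.
By Bélanger, y₂/y₁ = ½[√(1 + 8Fr₁²) − 1] = ½[√31.087 − 1] = 2.288.
y₂ = 2.288 × 0.2753 = 0.6298 m.
Tailwater y_tw = 0.6240 m: y_tw ≈ y₂, so the jump forms here.

y₂ = 0.6298 m; the jump forms here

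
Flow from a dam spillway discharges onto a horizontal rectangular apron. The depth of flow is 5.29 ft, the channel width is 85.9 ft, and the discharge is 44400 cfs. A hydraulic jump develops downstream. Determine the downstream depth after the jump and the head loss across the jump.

q = Q/b = 44400/85.9 = 517 ft²/s; V₁ = q/y₁ = 97.7 ft/s. Fr₁ = V₁/√(g·y₁) = 7.49.
By Bélanger, y₂/y₁ = ½[√(1 + 8Fr₁²) − 1] = ½[√449.4 − 1] = 10.1.
y₂ = 10.1 × 5.29 = 53.4 ft.
V₂ = q/y₂ = 517/53.4 = 9.67 ft/s. E₁ = y₁ + V₁²/2g = 154 ft; E₂ = y₂ + V₂²/2g = 54.9 ft. ΔE = E₁ − E₂ = 98.7 ft.

y₂ = 53.4 ft; ΔE = 98.7 ft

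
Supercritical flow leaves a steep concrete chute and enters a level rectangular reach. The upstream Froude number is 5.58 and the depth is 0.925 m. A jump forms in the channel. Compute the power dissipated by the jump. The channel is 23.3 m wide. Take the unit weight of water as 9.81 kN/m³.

Fr₁ = 5.58 (given).
From the momentum equation for a rectangular channel, y₂/y₁ = ½[√(1 + 8Fr₁²) − 1] = ½[√250.1 − 1] = 7.41.
y₂ = 7.41 × 0.925 = 6.85 m.
Head loss: ΔE = (y₂ − y₁)³/(4y₁y₂) = (6.85 − 0.925)³/(4×0.925×6.85) = 208/25.4 = 8.21 m.
V₁ = Fr₁·√(g·y₁) = 5.58×√(9.81×0.925) = 16.8 m/s; q = V₁·y₁ = 15.5 m²/s. Q = q·b = 15.5 × 23.3 = 362 m³/s. P = γ·Q·ΔE = 9.81 × 362 × 8.21 = 29183 kW.

P = 29183 kW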